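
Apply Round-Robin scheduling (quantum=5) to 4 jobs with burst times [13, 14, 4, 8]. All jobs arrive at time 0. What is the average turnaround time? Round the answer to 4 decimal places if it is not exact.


Time quantum = 5
Execution trace:
  J1 runs 5 units, time = 5
  J2 runs 5 units, time = 10
  J3 runs 4 units, time = 14
  J4 runs 5 units, time = 19
  J1 runs 5 units, time = 24
  J2 runs 5 units, time = 29
  J4 runs 3 units, time = 32
  J1 runs 3 units, time = 35
  J2 runs 4 units, time = 39
Finish times: [35, 39, 14, 32]
Average turnaround = 120/4 = 30.0

30.0


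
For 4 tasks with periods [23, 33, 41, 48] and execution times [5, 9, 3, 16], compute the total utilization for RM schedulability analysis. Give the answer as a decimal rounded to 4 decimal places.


Compute individual utilizations (exact fractions):
  Task 1: C/T = 5/23 (approx. 0.2174)
  Task 2: C/T = 9/33 = 3/11 (approx. 0.2727)
  Task 3: C/T = 3/41 (approx. 0.0732)
  Task 4: C/T = 16/48 = 1/3 (approx. 0.3333)
Total utilization U = 5/23 + 3/11 + 3/41 + 1/3 = 27902/31119
Rounded to 4 decimal places: U = 0.8966
RM (Liu & Layland) bound for 4 tasks = 0.756828; compare with U = 27902/31119 (approx. 0.896623)
bound < U <= 1, so the RM sufficient condition is not met (inconclusive; an exact test such as response-time analysis is needed).

0.8966


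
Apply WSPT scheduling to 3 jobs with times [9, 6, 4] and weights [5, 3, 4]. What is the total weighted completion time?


Compute p/w ratios and sort ascending (WSPT): [(4, 4), (9, 5), (6, 3)]
Compute weighted completion times:
  Job (p=4,w=4): C=4, w*C=4*4=16
  Job (p=9,w=5): C=13, w*C=5*13=65
  Job (p=6,w=3): C=19, w*C=3*19=57
Total weighted completion time = 138

138


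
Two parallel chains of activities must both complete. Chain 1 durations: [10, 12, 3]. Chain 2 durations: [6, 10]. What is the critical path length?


Path A total = 10 + 12 + 3 = 25
Path B total = 6 + 10 = 16
Critical path = longest path = max(25, 16) = 25

25


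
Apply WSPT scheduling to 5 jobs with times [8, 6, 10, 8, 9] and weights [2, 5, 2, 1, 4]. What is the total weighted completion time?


Compute p/w ratios and sort ascending (WSPT): [(6, 5), (9, 4), (8, 2), (10, 2), (8, 1)]
Compute weighted completion times:
  Job (p=6,w=5): C=6, w*C=5*6=30
  Job (p=9,w=4): C=15, w*C=4*15=60
  Job (p=8,w=2): C=23, w*C=2*23=46
  Job (p=10,w=2): C=33, w*C=2*33=66
  Job (p=8,w=1): C=41, w*C=1*41=41
Total weighted completion time = 243

243


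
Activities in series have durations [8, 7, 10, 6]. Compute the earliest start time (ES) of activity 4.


Activity 4 starts after activities 1 through 3 complete.
Predecessor durations: [8, 7, 10]
ES = 8 + 7 + 10 = 25

25


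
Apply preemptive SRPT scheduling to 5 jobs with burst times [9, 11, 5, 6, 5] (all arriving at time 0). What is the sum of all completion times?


Since all jobs arrive at t=0, SRPT equals SPT ordering.
SPT order: [5, 5, 6, 9, 11]
Completion times:
  Job 1: p=5, C=5
  Job 2: p=5, C=10
  Job 3: p=6, C=16
  Job 4: p=9, C=25
  Job 5: p=11, C=36
Total completion time = 5 + 10 + 16 + 25 + 36 = 92

92


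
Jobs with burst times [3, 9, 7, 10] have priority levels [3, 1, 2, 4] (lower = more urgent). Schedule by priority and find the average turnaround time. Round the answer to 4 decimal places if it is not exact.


Sort by priority (ascending = highest first):
Order: [(1, 9), (2, 7), (3, 3), (4, 10)]
Completion times:
  Priority 1, burst=9, C=9
  Priority 2, burst=7, C=16
  Priority 3, burst=3, C=19
  Priority 4, burst=10, C=29
Average turnaround = 73/4 = 18.25

18.25


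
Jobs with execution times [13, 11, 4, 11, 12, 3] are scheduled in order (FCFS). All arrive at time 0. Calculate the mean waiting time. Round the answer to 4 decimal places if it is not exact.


FCFS order (as given): [13, 11, 4, 11, 12, 3]
Waiting times:
  Job 1: wait = 0
  Job 2: wait = 13
  Job 3: wait = 24
  Job 4: wait = 28
  Job 5: wait = 39
  Job 6: wait = 51
Sum of waiting times = 155
Average waiting time = 155/6 = 25.8333

25.8333


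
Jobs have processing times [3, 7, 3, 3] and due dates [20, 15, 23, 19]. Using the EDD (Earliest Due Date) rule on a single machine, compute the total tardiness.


Sort by due date (EDD order): [(7, 15), (3, 19), (3, 20), (3, 23)]
Compute completion times and tardiness:
  Job 1: p=7, d=15, C=7, tardiness=max(0,7-15)=0
  Job 2: p=3, d=19, C=10, tardiness=max(0,10-19)=0
  Job 3: p=3, d=20, C=13, tardiness=max(0,13-20)=0
  Job 4: p=3, d=23, C=16, tardiness=max(0,16-23)=0
Total tardiness = 0

0


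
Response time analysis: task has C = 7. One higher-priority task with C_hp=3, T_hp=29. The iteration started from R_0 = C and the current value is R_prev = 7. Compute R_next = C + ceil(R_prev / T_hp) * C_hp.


R_next = C + ceil(R_prev / T_hp) * C_hp
ceil(7 / 29) = ceil(0.2414) = 1
Interference = 1 * 3 = 3
R_next = 7 + 3 = 10

10


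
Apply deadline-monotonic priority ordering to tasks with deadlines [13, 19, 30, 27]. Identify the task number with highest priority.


Sort tasks by relative deadline (ascending):
  Task 1: deadline = 13
  Task 2: deadline = 19
  Task 4: deadline = 27
  Task 3: deadline = 30
Priority order (highest first): [1, 2, 4, 3]
Highest priority task = 1

1


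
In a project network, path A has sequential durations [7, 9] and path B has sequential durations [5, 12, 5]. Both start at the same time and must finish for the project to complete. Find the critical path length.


Path A total = 7 + 9 = 16
Path B total = 5 + 12 + 5 = 22
Critical path = longest path = max(16, 22) = 22

22


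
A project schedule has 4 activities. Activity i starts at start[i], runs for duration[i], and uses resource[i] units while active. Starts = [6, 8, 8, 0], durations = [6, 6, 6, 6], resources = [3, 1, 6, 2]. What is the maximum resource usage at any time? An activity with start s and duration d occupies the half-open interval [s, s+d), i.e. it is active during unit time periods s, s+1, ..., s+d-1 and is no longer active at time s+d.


Each activity i is active on [start_i, start_i + duration_i).
Compute total resource usage per time slot:
  t=0: active resources = [2], total = 2
  t=1: active resources = [2], total = 2
  t=2: active resources = [2], total = 2
  t=3: active resources = [2], total = 2
  t=4: active resources = [2], total = 2
  t=5: active resources = [2], total = 2
  t=6: active resources = [3], total = 3
  t=7: active resources = [3], total = 3
  t=8: active resources = [3, 1, 6], total = 10
  t=9: active resources = [3, 1, 6], total = 10
  t=10: active resources = [3, 1, 6], total = 10
  t=11: active resources = [3, 1, 6], total = 10
  t=12: active resources = [1, 6], total = 7
  t=13: active resources = [1, 6], total = 7
Peak resource demand = 10

10


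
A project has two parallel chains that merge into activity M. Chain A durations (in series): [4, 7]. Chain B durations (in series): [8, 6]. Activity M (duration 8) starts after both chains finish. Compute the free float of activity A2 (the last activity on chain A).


ES(A2) = sum of predecessors on chain A = 4
EF(A2) = ES + duration = 4 + 7 = 11
Successor of A2 is M. ES(M) = max(sum(A), sum(B)) = max(11, 14) = 14
Free float = ES(successor) - EF(current) = 14 - 11 = 3

3


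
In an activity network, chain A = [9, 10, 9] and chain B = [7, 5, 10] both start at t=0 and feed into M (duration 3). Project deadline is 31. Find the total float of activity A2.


Forward pass: ES(A2) = sum of predecessors on chain A = 9
EF = ES + duration = 9 + 10 = 19
Backward pass: LF(M) = deadline = 31; LS(M) = 31 - 3 = 28
LF(A2) = LS(M) - sum(successors on chain A) = 28 - 9 = 19
LS = LF - duration = 19 - 10 = 9
Total float = LS - ES = 9 - 9 = 0

0


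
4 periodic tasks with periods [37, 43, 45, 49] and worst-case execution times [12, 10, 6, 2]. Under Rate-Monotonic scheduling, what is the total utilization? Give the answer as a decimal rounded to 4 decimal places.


Compute individual utilizations (exact fractions):
  Task 1: C/T = 12/37 (approx. 0.3243)
  Task 2: C/T = 10/43 (approx. 0.2326)
  Task 3: C/T = 6/45 = 2/15 (approx. 0.1333)
  Task 4: C/T = 2/49 (approx. 0.0408)
Total utilization U = 12/37 + 10/43 + 2/15 + 2/49 = 854858/1169385
Rounded to 4 decimal places: U = 0.7310
RM (Liu & Layland) bound for 4 tasks = 0.756828; compare with U = 854858/1169385 (approx. 0.731032)
U <= bound, so schedulable by RM sufficient condition.

0.7310


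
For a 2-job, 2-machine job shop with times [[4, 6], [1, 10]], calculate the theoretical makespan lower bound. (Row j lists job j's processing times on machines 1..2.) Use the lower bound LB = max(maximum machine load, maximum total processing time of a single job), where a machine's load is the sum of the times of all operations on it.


Machine loads:
  Machine 1: 4 + 1 = 5
  Machine 2: 6 + 10 = 16
Max machine load = 16
Job totals:
  Job 1: 10
  Job 2: 11
Max job total = 11
Lower bound = max(16, 11) = 16

16


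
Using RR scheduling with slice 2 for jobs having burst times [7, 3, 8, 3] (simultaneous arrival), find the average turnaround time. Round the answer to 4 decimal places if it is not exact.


Time quantum = 2
Execution trace:
  J1 runs 2 units, time = 2
  J2 runs 2 units, time = 4
  J3 runs 2 units, time = 6
  J4 runs 2 units, time = 8
  J1 runs 2 units, time = 10
  J2 runs 1 units, time = 11
  J3 runs 2 units, time = 13
  J4 runs 1 units, time = 14
  J1 runs 2 units, time = 16
  J3 runs 2 units, time = 18
  J1 runs 1 units, time = 19
  J3 runs 2 units, time = 21
Finish times: [19, 11, 21, 14]
Average turnaround = 65/4 = 16.25

16.25


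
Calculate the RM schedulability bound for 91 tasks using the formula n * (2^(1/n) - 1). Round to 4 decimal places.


Compute 2^(1/91) = 1.0076460851
Subtract 1: 1.0076460851 - 1 = 0.0076460851
Multiply by n: 91 * 0.0076460851 = 0.6957937441
Round to 4 dp: 0.6958

0.6958


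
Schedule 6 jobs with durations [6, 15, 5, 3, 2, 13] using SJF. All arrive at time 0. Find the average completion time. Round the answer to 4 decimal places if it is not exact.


SJF order (ascending): [2, 3, 5, 6, 13, 15]
Completion times:
  Job 1: burst=2, C=2
  Job 2: burst=3, C=5
  Job 3: burst=5, C=10
  Job 4: burst=6, C=16
  Job 5: burst=13, C=29
  Job 6: burst=15, C=44
Average completion = 106/6 = 17.6667

17.6667


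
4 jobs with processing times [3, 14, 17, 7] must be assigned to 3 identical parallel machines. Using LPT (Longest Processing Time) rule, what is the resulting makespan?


Sort jobs in decreasing order (LPT): [17, 14, 7, 3]
Assign each job to the least loaded machine:
  Machine 1: jobs [17], load = 17
  Machine 2: jobs [14], load = 14
  Machine 3: jobs [7, 3], load = 10
Makespan = max load = 17

17


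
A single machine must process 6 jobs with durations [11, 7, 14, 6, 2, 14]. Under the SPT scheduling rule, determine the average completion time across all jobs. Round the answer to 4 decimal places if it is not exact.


Sort jobs by processing time (SPT order): [2, 6, 7, 11, 14, 14]
Compute completion times sequentially:
  Job 1: processing = 2, completes at 2
  Job 2: processing = 6, completes at 8
  Job 3: processing = 7, completes at 15
  Job 4: processing = 11, completes at 26
  Job 5: processing = 14, completes at 40
  Job 6: processing = 14, completes at 54
Sum of completion times = 145
Average completion time = 145/6 = 24.1667

24.1667


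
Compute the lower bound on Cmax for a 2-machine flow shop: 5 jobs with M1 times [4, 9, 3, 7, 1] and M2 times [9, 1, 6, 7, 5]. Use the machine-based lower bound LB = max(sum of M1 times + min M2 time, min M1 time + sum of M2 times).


LB1 = sum(M1 times) + min(M2 times) = 24 + 1 = 25
LB2 = min(M1 times) + sum(M2 times) = 1 + 28 = 29
Lower bound = max(LB1, LB2) = max(25, 29) = 29

29


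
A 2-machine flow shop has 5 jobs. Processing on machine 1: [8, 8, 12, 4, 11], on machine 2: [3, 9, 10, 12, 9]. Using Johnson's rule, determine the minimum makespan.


Apply Johnson's rule:
  Group 1 (a <= b): [(4, 4, 12), (2, 8, 9)]
  Group 2 (a > b): [(3, 12, 10), (5, 11, 9), (1, 8, 3)]
Optimal job order: [4, 2, 3, 5, 1]
Schedule:
  Job 4: M1 done at 4, M2 done at 16
  Job 2: M1 done at 12, M2 done at 25
  Job 3: M1 done at 24, M2 done at 35
  Job 5: M1 done at 35, M2 done at 44
  Job 1: M1 done at 43, M2 done at 47
Makespan = 47

47


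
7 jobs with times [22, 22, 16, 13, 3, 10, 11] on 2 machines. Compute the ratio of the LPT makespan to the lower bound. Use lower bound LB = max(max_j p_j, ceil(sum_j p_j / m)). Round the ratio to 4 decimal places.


LPT order: [22, 22, 16, 13, 11, 10, 3]
Machine loads after assignment: [48, 49]
LPT makespan = 49
Lower bound = max(max_job, ceil(total/2)) = max(22, 49) = 49
Ratio = 49 / 49 = 1.0

1.0


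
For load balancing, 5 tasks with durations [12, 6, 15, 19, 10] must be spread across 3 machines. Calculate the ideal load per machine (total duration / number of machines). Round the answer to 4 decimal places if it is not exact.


Total processing time = 12 + 6 + 15 + 19 + 10 = 62
Number of machines = 3
Ideal balanced load = 62 / 3 = 20.6667

20.6667


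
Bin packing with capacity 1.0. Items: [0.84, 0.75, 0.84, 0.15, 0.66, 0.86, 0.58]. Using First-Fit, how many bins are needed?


Place items sequentially using First-Fit:
  Item 0.84 -> new Bin 1
  Item 0.75 -> new Bin 2
  Item 0.84 -> new Bin 3
  Item 0.15 -> Bin 1 (now 0.99)
  Item 0.66 -> new Bin 4
  Item 0.86 -> new Bin 5
  Item 0.58 -> new Bin 6
Total bins used = 6

6


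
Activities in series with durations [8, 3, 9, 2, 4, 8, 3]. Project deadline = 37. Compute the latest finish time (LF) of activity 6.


LF(activity 6) = deadline - sum of successor durations
Successors: activities 7 through 7 with durations [3]
Sum of successor durations = 3
LF = 37 - 3 = 34

34


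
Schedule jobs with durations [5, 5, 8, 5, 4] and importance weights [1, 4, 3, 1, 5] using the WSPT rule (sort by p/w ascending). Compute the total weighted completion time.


Compute p/w ratios and sort ascending (WSPT): [(4, 5), (5, 4), (8, 3), (5, 1), (5, 1)]
Compute weighted completion times:
  Job (p=4,w=5): C=4, w*C=5*4=20
  Job (p=5,w=4): C=9, w*C=4*9=36
  Job (p=8,w=3): C=17, w*C=3*17=51
  Job (p=5,w=1): C=22, w*C=1*22=22
  Job (p=5,w=1): C=27, w*C=1*27=27
Total weighted completion time = 156

156


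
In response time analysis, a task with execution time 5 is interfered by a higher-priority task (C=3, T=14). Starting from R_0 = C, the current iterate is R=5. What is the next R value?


R_next = C + ceil(R_prev / T_hp) * C_hp
ceil(5 / 14) = ceil(0.3571) = 1
Interference = 1 * 3 = 3
R_next = 5 + 3 = 8

8


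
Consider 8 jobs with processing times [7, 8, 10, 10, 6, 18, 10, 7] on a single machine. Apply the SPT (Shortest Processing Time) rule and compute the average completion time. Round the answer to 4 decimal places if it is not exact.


Sort jobs by processing time (SPT order): [6, 7, 7, 8, 10, 10, 10, 18]
Compute completion times sequentially:
  Job 1: processing = 6, completes at 6
  Job 2: processing = 7, completes at 13
  Job 3: processing = 7, completes at 20
  Job 4: processing = 8, completes at 28
  Job 5: processing = 10, completes at 38
  Job 6: processing = 10, completes at 48
  Job 7: processing = 10, completes at 58
  Job 8: processing = 18, completes at 76
Sum of completion times = 287
Average completion time = 287/8 = 35.875

35.875


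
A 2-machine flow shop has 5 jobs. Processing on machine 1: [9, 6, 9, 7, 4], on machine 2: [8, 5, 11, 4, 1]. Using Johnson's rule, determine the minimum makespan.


Apply Johnson's rule:
  Group 1 (a <= b): [(3, 9, 11)]
  Group 2 (a > b): [(1, 9, 8), (2, 6, 5), (4, 7, 4), (5, 4, 1)]
Optimal job order: [3, 1, 2, 4, 5]
Schedule:
  Job 3: M1 done at 9, M2 done at 20
  Job 1: M1 done at 18, M2 done at 28
  Job 2: M1 done at 24, M2 done at 33
  Job 4: M1 done at 31, M2 done at 37
  Job 5: M1 done at 35, M2 done at 38
Makespan = 38

38


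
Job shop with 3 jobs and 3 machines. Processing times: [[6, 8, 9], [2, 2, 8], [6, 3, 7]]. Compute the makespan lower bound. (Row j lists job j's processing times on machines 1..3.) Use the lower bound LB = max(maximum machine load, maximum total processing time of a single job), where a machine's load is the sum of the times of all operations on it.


Machine loads:
  Machine 1: 6 + 2 + 6 = 14
  Machine 2: 8 + 2 + 3 = 13
  Machine 3: 9 + 8 + 7 = 24
Max machine load = 24
Job totals:
  Job 1: 23
  Job 2: 12
  Job 3: 16
Max job total = 23
Lower bound = max(24, 23) = 24

24


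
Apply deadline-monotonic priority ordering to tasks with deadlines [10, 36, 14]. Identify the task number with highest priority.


Sort tasks by relative deadline (ascending):
  Task 1: deadline = 10
  Task 3: deadline = 14
  Task 2: deadline = 36
Priority order (highest first): [1, 3, 2]
Highest priority task = 1

1


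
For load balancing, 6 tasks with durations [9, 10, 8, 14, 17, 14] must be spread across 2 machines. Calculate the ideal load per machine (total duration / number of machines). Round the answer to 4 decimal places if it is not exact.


Total processing time = 9 + 10 + 8 + 14 + 17 + 14 = 72
Number of machines = 2
Ideal balanced load = 72 / 2 = 36.0

36.0


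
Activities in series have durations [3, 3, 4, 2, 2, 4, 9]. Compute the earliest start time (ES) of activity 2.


Activity 2 starts after activities 1 through 1 complete.
Predecessor durations: [3]
ES = 3 = 3

3


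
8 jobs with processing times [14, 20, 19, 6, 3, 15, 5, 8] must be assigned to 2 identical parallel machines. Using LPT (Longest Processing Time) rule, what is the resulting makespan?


Sort jobs in decreasing order (LPT): [20, 19, 15, 14, 8, 6, 5, 3]
Assign each job to the least loaded machine:
  Machine 1: jobs [20, 14, 8, 3], load = 45
  Machine 2: jobs [19, 15, 6, 5], load = 45
Makespan = max load = 45

45


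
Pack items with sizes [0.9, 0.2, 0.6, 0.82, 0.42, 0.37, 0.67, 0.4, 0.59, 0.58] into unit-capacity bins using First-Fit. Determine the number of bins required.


Place items sequentially using First-Fit:
  Item 0.9 -> new Bin 1
  Item 0.2 -> new Bin 2
  Item 0.6 -> Bin 2 (now 0.8)
  Item 0.82 -> new Bin 3
  Item 0.42 -> new Bin 4
  Item 0.37 -> Bin 4 (now 0.79)
  Item 0.67 -> new Bin 5
  Item 0.4 -> new Bin 6
  Item 0.59 -> Bin 6 (now 0.99)
  Item 0.58 -> new Bin 7
Total bins used = 7

7


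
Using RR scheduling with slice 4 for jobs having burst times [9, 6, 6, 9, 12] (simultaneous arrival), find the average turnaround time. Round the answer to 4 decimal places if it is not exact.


Time quantum = 4
Execution trace:
  J1 runs 4 units, time = 4
  J2 runs 4 units, time = 8
  J3 runs 4 units, time = 12
  J4 runs 4 units, time = 16
  J5 runs 4 units, time = 20
  J1 runs 4 units, time = 24
  J2 runs 2 units, time = 26
  J3 runs 2 units, time = 28
  J4 runs 4 units, time = 32
  J5 runs 4 units, time = 36
  J1 runs 1 units, time = 37
  J4 runs 1 units, time = 38
  J5 runs 4 units, time = 42
Finish times: [37, 26, 28, 38, 42]
Average turnaround = 171/5 = 34.2

34.2


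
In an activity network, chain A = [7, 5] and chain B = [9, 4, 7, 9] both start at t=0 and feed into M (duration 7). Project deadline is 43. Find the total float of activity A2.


Forward pass: ES(A2) = sum of predecessors on chain A = 7
EF = ES + duration = 7 + 5 = 12
Backward pass: LF(M) = deadline = 43; LS(M) = 43 - 7 = 36
LF(A2) = LS(M) - sum(successors on chain A) = 36 - 0 = 36
LS = LF - duration = 36 - 5 = 31
Total float = LS - ES = 31 - 7 = 24

24


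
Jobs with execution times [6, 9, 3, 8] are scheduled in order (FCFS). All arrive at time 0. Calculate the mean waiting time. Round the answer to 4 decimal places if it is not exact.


FCFS order (as given): [6, 9, 3, 8]
Waiting times:
  Job 1: wait = 0
  Job 2: wait = 6
  Job 3: wait = 15
  Job 4: wait = 18
Sum of waiting times = 39
Average waiting time = 39/4 = 9.75

9.75


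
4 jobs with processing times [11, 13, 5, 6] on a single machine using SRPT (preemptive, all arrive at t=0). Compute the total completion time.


Since all jobs arrive at t=0, SRPT equals SPT ordering.
SPT order: [5, 6, 11, 13]
Completion times:
  Job 1: p=5, C=5
  Job 2: p=6, C=11
  Job 3: p=11, C=22
  Job 4: p=13, C=35
Total completion time = 5 + 11 + 22 + 35 = 73

73


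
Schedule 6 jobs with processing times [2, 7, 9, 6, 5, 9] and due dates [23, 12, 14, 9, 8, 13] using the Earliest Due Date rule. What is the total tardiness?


Sort by due date (EDD order): [(5, 8), (6, 9), (7, 12), (9, 13), (9, 14), (2, 23)]
Compute completion times and tardiness:
  Job 1: p=5, d=8, C=5, tardiness=max(0,5-8)=0
  Job 2: p=6, d=9, C=11, tardiness=max(0,11-9)=2
  Job 3: p=7, d=12, C=18, tardiness=max(0,18-12)=6
  Job 4: p=9, d=13, C=27, tardiness=max(0,27-13)=14
  Job 5: p=9, d=14, C=36, tardiness=max(0,36-14)=22
  Job 6: p=2, d=23, C=38, tardiness=max(0,38-23)=15
Total tardiness = 59

59


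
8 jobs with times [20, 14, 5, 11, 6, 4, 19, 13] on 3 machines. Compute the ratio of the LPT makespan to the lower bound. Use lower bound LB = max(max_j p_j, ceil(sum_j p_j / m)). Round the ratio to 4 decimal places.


LPT order: [20, 19, 14, 13, 11, 6, 5, 4]
Machine loads after assignment: [31, 30, 31]
LPT makespan = 31
Lower bound = max(max_job, ceil(total/3)) = max(20, 31) = 31
Ratio = 31 / 31 = 1.0

1.0


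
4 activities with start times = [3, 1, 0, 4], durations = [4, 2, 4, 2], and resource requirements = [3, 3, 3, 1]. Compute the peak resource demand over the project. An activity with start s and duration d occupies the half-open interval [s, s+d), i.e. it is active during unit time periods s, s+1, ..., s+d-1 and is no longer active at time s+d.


Each activity i is active on [start_i, start_i + duration_i).
Compute total resource usage per time slot:
  t=0: active resources = [3], total = 3
  t=1: active resources = [3, 3], total = 6
  t=2: active resources = [3, 3], total = 6
  t=3: active resources = [3, 3], total = 6
  t=4: active resources = [3, 1], total = 4
  t=5: active resources = [3, 1], total = 4
  t=6: active resources = [3], total = 3
Peak resource demand = 6

6


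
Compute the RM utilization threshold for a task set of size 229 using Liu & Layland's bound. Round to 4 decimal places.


Compute 2^(1/229) = 1.0030314291
Subtract 1: 1.0030314291 - 1 = 0.0030314291
Multiply by n: 229 * 0.0030314291 = 0.6941972639
Round to 4 dp: 0.6942

0.6942


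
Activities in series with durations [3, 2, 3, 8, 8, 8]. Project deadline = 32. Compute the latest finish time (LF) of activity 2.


LF(activity 2) = deadline - sum of successor durations
Successors: activities 3 through 6 with durations [3, 8, 8, 8]
Sum of successor durations = 27
LF = 32 - 27 = 5

5


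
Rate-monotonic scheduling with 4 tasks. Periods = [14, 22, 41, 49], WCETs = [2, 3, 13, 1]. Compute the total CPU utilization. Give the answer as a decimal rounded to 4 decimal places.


Compute individual utilizations (exact fractions):
  Task 1: C/T = 2/14 = 1/7 (approx. 0.1429)
  Task 2: C/T = 3/22 (approx. 0.1364)
  Task 3: C/T = 13/41 (approx. 0.3171)
  Task 4: C/T = 1/49 (approx. 0.0204)
Total utilization U = 1/7 + 3/22 + 13/41 + 1/49 = 27257/44198
Rounded to 4 decimal places: U = 0.6167
RM (Liu & Layland) bound for 4 tasks = 0.756828; compare with U = 27257/44198 (approx. 0.616702)
U <= bound, so schedulable by RM sufficient condition.

0.6167


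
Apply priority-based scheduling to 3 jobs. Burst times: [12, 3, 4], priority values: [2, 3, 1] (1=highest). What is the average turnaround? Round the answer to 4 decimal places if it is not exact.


Sort by priority (ascending = highest first):
Order: [(1, 4), (2, 12), (3, 3)]
Completion times:
  Priority 1, burst=4, C=4
  Priority 2, burst=12, C=16
  Priority 3, burst=3, C=19
Average turnaround = 39/3 = 13.0

13.0


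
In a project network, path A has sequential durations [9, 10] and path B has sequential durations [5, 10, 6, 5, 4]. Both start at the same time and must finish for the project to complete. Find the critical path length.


Path A total = 9 + 10 = 19
Path B total = 5 + 10 + 6 + 5 + 4 = 30
Critical path = longest path = max(19, 30) = 30

30


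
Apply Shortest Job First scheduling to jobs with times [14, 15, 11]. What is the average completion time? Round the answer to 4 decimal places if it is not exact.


SJF order (ascending): [11, 14, 15]
Completion times:
  Job 1: burst=11, C=11
  Job 2: burst=14, C=25
  Job 3: burst=15, C=40
Average completion = 76/3 = 25.3333

25.3333


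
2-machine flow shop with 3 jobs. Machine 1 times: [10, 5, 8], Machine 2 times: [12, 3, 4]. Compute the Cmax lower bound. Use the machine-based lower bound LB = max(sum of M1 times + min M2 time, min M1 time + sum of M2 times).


LB1 = sum(M1 times) + min(M2 times) = 23 + 3 = 26
LB2 = min(M1 times) + sum(M2 times) = 5 + 19 = 24
Lower bound = max(LB1, LB2) = max(26, 24) = 26

26


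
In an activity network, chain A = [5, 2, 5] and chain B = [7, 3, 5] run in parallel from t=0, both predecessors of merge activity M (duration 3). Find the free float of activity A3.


ES(A3) = sum of predecessors on chain A = 7
EF(A3) = ES + duration = 7 + 5 = 12
Successor of A3 is M. ES(M) = max(sum(A), sum(B)) = max(12, 15) = 15
Free float = ES(successor) - EF(current) = 15 - 12 = 3

3


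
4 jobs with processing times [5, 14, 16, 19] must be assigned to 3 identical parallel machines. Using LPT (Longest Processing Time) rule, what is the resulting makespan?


Sort jobs in decreasing order (LPT): [19, 16, 14, 5]
Assign each job to the least loaded machine:
  Machine 1: jobs [19], load = 19
  Machine 2: jobs [16], load = 16
  Machine 3: jobs [14, 5], load = 19
Makespan = max load = 19

19


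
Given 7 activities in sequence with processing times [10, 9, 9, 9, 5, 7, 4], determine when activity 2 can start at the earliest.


Activity 2 starts after activities 1 through 1 complete.
Predecessor durations: [10]
ES = 10 = 10

10


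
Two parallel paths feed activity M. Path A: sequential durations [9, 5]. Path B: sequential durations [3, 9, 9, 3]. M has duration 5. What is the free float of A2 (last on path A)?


ES(A2) = sum of predecessors on chain A = 9
EF(A2) = ES + duration = 9 + 5 = 14
Successor of A2 is M. ES(M) = max(sum(A), sum(B)) = max(14, 24) = 24
Free float = ES(successor) - EF(current) = 24 - 14 = 10

10


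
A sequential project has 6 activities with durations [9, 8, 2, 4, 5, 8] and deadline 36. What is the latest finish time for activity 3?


LF(activity 3) = deadline - sum of successor durations
Successors: activities 4 through 6 with durations [4, 5, 8]
Sum of successor durations = 17
LF = 36 - 17 = 19

19


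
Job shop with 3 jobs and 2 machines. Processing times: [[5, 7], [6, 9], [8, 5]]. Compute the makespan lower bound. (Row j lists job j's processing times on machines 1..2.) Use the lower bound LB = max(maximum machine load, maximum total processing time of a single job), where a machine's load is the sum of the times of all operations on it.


Machine loads:
  Machine 1: 5 + 6 + 8 = 19
  Machine 2: 7 + 9 + 5 = 21
Max machine load = 21
Job totals:
  Job 1: 12
  Job 2: 15
  Job 3: 13
Max job total = 15
Lower bound = max(21, 15) = 21

21


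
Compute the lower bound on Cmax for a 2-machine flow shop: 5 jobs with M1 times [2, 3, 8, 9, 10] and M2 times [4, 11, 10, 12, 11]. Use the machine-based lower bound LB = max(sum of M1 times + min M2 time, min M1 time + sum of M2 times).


LB1 = sum(M1 times) + min(M2 times) = 32 + 4 = 36
LB2 = min(M1 times) + sum(M2 times) = 2 + 48 = 50
Lower bound = max(LB1, LB2) = max(36, 50) = 50

50


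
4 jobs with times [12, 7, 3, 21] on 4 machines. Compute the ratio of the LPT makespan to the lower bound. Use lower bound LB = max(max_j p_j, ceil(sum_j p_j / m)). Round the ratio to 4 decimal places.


LPT order: [21, 12, 7, 3]
Machine loads after assignment: [21, 12, 7, 3]
LPT makespan = 21
Lower bound = max(max_job, ceil(total/4)) = max(21, 11) = 21
Ratio = 21 / 21 = 1.0

1.0


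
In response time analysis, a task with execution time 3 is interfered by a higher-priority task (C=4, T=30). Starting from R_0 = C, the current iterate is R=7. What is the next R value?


R_next = C + ceil(R_prev / T_hp) * C_hp
ceil(7 / 30) = ceil(0.2333) = 1
Interference = 1 * 4 = 4
R_next = 3 + 4 = 7
R_next = R_prev, so the iteration has converged (response time = 7).

7


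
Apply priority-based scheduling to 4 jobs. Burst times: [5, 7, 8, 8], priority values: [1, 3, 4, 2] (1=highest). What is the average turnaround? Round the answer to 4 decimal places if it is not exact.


Sort by priority (ascending = highest first):
Order: [(1, 5), (2, 8), (3, 7), (4, 8)]
Completion times:
  Priority 1, burst=5, C=5
  Priority 2, burst=8, C=13
  Priority 3, burst=7, C=20
  Priority 4, burst=8, C=28
Average turnaround = 66/4 = 16.5

16.5


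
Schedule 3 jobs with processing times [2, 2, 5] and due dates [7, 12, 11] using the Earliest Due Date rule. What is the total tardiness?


Sort by due date (EDD order): [(2, 7), (5, 11), (2, 12)]
Compute completion times and tardiness:
  Job 1: p=2, d=7, C=2, tardiness=max(0,2-7)=0
  Job 2: p=5, d=11, C=7, tardiness=max(0,7-11)=0
  Job 3: p=2, d=12, C=9, tardiness=max(0,9-12)=0
Total tardiness = 0

0


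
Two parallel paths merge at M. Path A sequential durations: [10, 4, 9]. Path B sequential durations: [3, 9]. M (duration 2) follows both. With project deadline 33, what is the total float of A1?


Forward pass: ES(A1) = sum of predecessors on chain A = 0
EF = ES + duration = 0 + 10 = 10
Backward pass: LF(M) = deadline = 33; LS(M) = 33 - 2 = 31
LF(A1) = LS(M) - sum(successors on chain A) = 31 - 13 = 18
LS = LF - duration = 18 - 10 = 8
Total float = LS - ES = 8 - 0 = 8

8


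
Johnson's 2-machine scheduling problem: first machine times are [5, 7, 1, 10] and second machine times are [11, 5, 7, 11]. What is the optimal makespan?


Apply Johnson's rule:
  Group 1 (a <= b): [(3, 1, 7), (1, 5, 11), (4, 10, 11)]
  Group 2 (a > b): [(2, 7, 5)]
Optimal job order: [3, 1, 4, 2]
Schedule:
  Job 3: M1 done at 1, M2 done at 8
  Job 1: M1 done at 6, M2 done at 19
  Job 4: M1 done at 16, M2 done at 30
  Job 2: M1 done at 23, M2 done at 35
Makespan = 35

35


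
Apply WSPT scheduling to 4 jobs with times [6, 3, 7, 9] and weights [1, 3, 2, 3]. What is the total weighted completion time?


Compute p/w ratios and sort ascending (WSPT): [(3, 3), (9, 3), (7, 2), (6, 1)]
Compute weighted completion times:
  Job (p=3,w=3): C=3, w*C=3*3=9
  Job (p=9,w=3): C=12, w*C=3*12=36
  Job (p=7,w=2): C=19, w*C=2*19=38
  Job (p=6,w=1): C=25, w*C=1*25=25
Total weighted completion time = 108

108


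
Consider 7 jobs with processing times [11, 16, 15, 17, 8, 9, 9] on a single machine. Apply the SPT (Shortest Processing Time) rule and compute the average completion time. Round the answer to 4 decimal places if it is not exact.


Sort jobs by processing time (SPT order): [8, 9, 9, 11, 15, 16, 17]
Compute completion times sequentially:
  Job 1: processing = 8, completes at 8
  Job 2: processing = 9, completes at 17
  Job 3: processing = 9, completes at 26
  Job 4: processing = 11, completes at 37
  Job 5: processing = 15, completes at 52
  Job 6: processing = 16, completes at 68
  Job 7: processing = 17, completes at 85
Sum of completion times = 293
Average completion time = 293/7 = 41.8571

41.8571


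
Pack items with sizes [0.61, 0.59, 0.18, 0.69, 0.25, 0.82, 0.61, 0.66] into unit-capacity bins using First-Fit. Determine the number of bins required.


Place items sequentially using First-Fit:
  Item 0.61 -> new Bin 1
  Item 0.59 -> new Bin 2
  Item 0.18 -> Bin 1 (now 0.79)
  Item 0.69 -> new Bin 3
  Item 0.25 -> Bin 2 (now 0.84)
  Item 0.82 -> new Bin 4
  Item 0.61 -> new Bin 5
  Item 0.66 -> new Bin 6
Total bins used = 6

6


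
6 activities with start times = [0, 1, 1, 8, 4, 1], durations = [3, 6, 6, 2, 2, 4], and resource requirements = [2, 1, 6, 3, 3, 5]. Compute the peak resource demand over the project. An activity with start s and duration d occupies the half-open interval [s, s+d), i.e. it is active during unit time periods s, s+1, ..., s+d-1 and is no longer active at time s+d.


Each activity i is active on [start_i, start_i + duration_i).
Compute total resource usage per time slot:
  t=0: active resources = [2], total = 2
  t=1: active resources = [2, 1, 6, 5], total = 14
  t=2: active resources = [2, 1, 6, 5], total = 14
  t=3: active resources = [1, 6, 5], total = 12
  t=4: active resources = [1, 6, 3, 5], total = 15
  t=5: active resources = [1, 6, 3], total = 10
  t=6: active resources = [1, 6], total = 7
  t=7: active resources = [], total = 0
  t=8: active resources = [3], total = 3
  t=9: active resources = [3], total = 3
Peak resource demand = 15

15


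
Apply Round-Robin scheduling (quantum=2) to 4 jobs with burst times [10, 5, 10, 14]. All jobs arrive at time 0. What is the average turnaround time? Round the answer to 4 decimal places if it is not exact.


Time quantum = 2
Execution trace:
  J1 runs 2 units, time = 2
  J2 runs 2 units, time = 4
  J3 runs 2 units, time = 6
  J4 runs 2 units, time = 8
  J1 runs 2 units, time = 10
  J2 runs 2 units, time = 12
  J3 runs 2 units, time = 14
  J4 runs 2 units, time = 16
  J1 runs 2 units, time = 18
  J2 runs 1 units, time = 19
  J3 runs 2 units, time = 21
  J4 runs 2 units, time = 23
  J1 runs 2 units, time = 25
  J3 runs 2 units, time = 27
  J4 runs 2 units, time = 29
  J1 runs 2 units, time = 31
  J3 runs 2 units, time = 33
  J4 runs 2 units, time = 35
  J4 runs 2 units, time = 37
  J4 runs 2 units, time = 39
Finish times: [31, 19, 33, 39]
Average turnaround = 122/4 = 30.5

30.5


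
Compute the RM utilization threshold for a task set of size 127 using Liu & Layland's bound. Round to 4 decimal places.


Compute 2^(1/127) = 1.0054727730
Subtract 1: 1.0054727730 - 1 = 0.0054727730
Multiply by n: 127 * 0.0054727730 = 0.6950421710
Round to 4 dp: 0.6950

0.6950


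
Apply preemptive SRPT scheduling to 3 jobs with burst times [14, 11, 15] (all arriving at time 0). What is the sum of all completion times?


Since all jobs arrive at t=0, SRPT equals SPT ordering.
SPT order: [11, 14, 15]
Completion times:
  Job 1: p=11, C=11
  Job 2: p=14, C=25
  Job 3: p=15, C=40
Total completion time = 11 + 25 + 40 = 76

76


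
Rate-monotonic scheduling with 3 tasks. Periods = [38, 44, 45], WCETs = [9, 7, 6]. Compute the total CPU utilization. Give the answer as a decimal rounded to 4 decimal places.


Compute individual utilizations (exact fractions):
  Task 1: C/T = 9/38 (approx. 0.2368)
  Task 2: C/T = 7/44 (approx. 0.1591)
  Task 3: C/T = 6/45 = 2/15 (approx. 0.1333)
Total utilization U = 9/38 + 7/44 + 2/15 = 6637/12540
Rounded to 4 decimal places: U = 0.5293
RM (Liu & Layland) bound for 3 tasks = 0.779763; compare with U = 6637/12540 (approx. 0.529266)
U <= bound, so schedulable by RM sufficient condition.

0.5293


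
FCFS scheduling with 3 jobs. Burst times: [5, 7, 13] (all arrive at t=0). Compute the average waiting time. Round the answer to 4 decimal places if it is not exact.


FCFS order (as given): [5, 7, 13]
Waiting times:
  Job 1: wait = 0
  Job 2: wait = 5
  Job 3: wait = 12
Sum of waiting times = 17
Average waiting time = 17/3 = 5.6667

5.6667


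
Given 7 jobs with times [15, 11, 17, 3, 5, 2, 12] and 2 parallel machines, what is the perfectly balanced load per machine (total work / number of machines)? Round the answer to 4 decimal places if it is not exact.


Total processing time = 15 + 11 + 17 + 3 + 5 + 2 + 12 = 65
Number of machines = 2
Ideal balanced load = 65 / 2 = 32.5

32.5


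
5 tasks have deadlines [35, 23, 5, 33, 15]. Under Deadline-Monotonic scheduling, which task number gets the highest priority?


Sort tasks by relative deadline (ascending):
  Task 3: deadline = 5
  Task 5: deadline = 15
  Task 2: deadline = 23
  Task 4: deadline = 33
  Task 1: deadline = 35
Priority order (highest first): [3, 5, 2, 4, 1]
Highest priority task = 3

3


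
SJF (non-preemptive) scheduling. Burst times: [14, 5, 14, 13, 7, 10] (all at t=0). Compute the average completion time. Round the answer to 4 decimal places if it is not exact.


SJF order (ascending): [5, 7, 10, 13, 14, 14]
Completion times:
  Job 1: burst=5, C=5
  Job 2: burst=7, C=12
  Job 3: burst=10, C=22
  Job 4: burst=13, C=35
  Job 5: burst=14, C=49
  Job 6: burst=14, C=63
Average completion = 186/6 = 31.0

31.0


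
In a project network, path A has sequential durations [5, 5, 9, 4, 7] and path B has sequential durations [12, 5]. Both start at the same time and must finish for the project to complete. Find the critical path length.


Path A total = 5 + 5 + 9 + 4 + 7 = 30
Path B total = 12 + 5 = 17
Critical path = longest path = max(30, 17) = 30

30


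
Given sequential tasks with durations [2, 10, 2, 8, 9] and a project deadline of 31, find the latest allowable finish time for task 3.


LF(activity 3) = deadline - sum of successor durations
Successors: activities 4 through 5 with durations [8, 9]
Sum of successor durations = 17
LF = 31 - 17 = 14

14


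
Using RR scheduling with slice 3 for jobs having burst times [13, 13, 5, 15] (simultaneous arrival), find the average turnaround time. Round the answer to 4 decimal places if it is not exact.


Time quantum = 3
Execution trace:
  J1 runs 3 units, time = 3
  J2 runs 3 units, time = 6
  J3 runs 3 units, time = 9
  J4 runs 3 units, time = 12
  J1 runs 3 units, time = 15
  J2 runs 3 units, time = 18
  J3 runs 2 units, time = 20
  J4 runs 3 units, time = 23
  J1 runs 3 units, time = 26
  J2 runs 3 units, time = 29
  J4 runs 3 units, time = 32
  J1 runs 3 units, time = 35
  J2 runs 3 units, time = 38
  J4 runs 3 units, time = 41
  J1 runs 1 units, time = 42
  J2 runs 1 units, time = 43
  J4 runs 3 units, time = 46
Finish times: [42, 43, 20, 46]
Average turnaround = 151/4 = 37.75

37.75


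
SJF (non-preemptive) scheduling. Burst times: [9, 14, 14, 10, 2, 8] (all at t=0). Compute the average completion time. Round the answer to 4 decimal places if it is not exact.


SJF order (ascending): [2, 8, 9, 10, 14, 14]
Completion times:
  Job 1: burst=2, C=2
  Job 2: burst=8, C=10
  Job 3: burst=9, C=19
  Job 4: burst=10, C=29
  Job 5: burst=14, C=43
  Job 6: burst=14, C=57
Average completion = 160/6 = 26.6667

26.6667


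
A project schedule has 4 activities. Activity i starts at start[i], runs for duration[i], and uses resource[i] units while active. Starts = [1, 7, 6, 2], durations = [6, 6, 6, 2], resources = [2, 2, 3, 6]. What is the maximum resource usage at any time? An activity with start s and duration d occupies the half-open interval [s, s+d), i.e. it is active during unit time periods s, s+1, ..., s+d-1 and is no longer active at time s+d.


Each activity i is active on [start_i, start_i + duration_i).
Compute total resource usage per time slot:
  t=0: active resources = [], total = 0
  t=1: active resources = [2], total = 2
  t=2: active resources = [2, 6], total = 8
  t=3: active resources = [2, 6], total = 8
  t=4: active resources = [2], total = 2
  t=5: active resources = [2], total = 2
  t=6: active resources = [2, 3], total = 5
  t=7: active resources = [2, 3], total = 5
  t=8: active resources = [2, 3], total = 5
  t=9: active resources = [2, 3], total = 5
  t=10: active resources = [2, 3], total = 5
  t=11: active resources = [2, 3], total = 5
  t=12: active resources = [2], total = 2
Peak resource demand = 8

8


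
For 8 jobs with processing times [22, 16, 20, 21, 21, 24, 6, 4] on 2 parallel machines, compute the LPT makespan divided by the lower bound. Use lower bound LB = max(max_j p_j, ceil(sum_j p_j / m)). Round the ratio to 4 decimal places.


LPT order: [24, 22, 21, 21, 20, 16, 6, 4]
Machine loads after assignment: [67, 67]
LPT makespan = 67
Lower bound = max(max_job, ceil(total/2)) = max(24, 67) = 67
Ratio = 67 / 67 = 1.0

1.0


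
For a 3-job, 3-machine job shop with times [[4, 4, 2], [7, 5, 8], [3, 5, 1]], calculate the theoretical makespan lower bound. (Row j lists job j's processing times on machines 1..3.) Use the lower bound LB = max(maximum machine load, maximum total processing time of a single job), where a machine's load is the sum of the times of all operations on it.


Machine loads:
  Machine 1: 4 + 7 + 3 = 14
  Machine 2: 4 + 5 + 5 = 14
  Machine 3: 2 + 8 + 1 = 11
Max machine load = 14
Job totals:
  Job 1: 10
  Job 2: 20
  Job 3: 9
Max job total = 20
Lower bound = max(14, 20) = 20

20
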